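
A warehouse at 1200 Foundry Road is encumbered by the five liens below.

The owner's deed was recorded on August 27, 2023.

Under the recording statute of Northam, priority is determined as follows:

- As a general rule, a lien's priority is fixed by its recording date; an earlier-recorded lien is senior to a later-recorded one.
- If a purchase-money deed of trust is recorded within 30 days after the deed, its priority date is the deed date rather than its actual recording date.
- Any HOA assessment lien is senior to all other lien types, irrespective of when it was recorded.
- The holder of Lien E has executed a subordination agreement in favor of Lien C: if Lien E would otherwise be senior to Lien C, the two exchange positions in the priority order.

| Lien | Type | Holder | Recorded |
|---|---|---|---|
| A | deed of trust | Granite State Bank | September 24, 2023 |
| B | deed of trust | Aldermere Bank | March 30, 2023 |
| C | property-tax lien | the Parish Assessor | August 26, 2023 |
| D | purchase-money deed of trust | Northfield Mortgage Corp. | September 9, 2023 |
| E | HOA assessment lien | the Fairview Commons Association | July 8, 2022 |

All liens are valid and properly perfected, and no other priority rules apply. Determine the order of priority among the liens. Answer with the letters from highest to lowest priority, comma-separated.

C, B, E, D, A

Effective dates: D's effective date is the deed date, August 27, 2023.
E is an HOA assessment lien, so it outranks all other liens regardless of date.
Among the remaining liens, by effective date: B (March 30, 2023), C (August 26, 2023), D (August 27, 2023), A (September 24, 2023).
E is senior to C before the subordination, so the two trade places.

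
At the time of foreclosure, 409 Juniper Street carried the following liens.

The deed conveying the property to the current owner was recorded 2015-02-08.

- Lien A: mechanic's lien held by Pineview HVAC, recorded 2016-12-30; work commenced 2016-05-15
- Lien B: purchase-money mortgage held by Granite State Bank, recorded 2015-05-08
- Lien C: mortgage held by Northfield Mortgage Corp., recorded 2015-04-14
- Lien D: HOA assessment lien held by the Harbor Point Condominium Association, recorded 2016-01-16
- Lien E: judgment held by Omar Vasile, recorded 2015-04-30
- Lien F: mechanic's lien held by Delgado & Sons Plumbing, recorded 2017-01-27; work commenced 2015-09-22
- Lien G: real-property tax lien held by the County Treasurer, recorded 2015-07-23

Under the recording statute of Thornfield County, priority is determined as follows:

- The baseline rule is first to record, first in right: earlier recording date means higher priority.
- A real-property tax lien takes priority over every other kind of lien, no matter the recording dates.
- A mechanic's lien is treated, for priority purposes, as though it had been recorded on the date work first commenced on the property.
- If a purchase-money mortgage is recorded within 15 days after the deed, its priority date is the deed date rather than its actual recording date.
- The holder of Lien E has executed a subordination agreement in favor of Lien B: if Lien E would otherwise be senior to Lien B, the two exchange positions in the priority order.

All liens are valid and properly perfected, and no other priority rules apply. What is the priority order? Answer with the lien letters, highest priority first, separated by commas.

Effective dates after the stated exceptions: A relates back to 2016-05-15 (work commenced); B missed the 15-day window (89 days after the deed), so its recording date stands; F's effective date is 2015-09-22, when work began.
G is a real-property tax lien, so it outranks all other liens regardless of date.
Remaining liens by effective date: C (2015-04-14), E (2015-04-30), B (2015-05-08), F (2015-09-22), D (2016-01-16), A (2016-05-15).
E is senior to B before the subordination, so the two trade places.

G, C, B, E, F, D, A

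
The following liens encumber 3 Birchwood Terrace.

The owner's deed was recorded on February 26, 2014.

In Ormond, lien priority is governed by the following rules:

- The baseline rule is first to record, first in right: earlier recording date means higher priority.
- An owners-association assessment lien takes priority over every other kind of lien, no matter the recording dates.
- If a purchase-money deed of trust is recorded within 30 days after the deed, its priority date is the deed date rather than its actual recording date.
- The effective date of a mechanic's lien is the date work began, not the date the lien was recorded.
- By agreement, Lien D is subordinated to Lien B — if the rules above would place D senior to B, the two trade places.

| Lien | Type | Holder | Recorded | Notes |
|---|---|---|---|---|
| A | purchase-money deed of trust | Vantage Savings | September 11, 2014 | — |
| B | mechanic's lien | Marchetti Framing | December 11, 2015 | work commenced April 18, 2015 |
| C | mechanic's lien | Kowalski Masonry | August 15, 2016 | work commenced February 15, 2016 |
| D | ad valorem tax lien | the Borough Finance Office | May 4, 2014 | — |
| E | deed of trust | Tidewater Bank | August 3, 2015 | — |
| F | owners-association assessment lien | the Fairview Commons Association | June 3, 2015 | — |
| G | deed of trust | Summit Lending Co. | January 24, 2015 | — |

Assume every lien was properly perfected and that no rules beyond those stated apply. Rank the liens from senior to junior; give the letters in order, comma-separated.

F, B, A, G, D, E, C

Effective dates: A was recorded 197 days after the deed, outside the 30-day window, so it keeps its recording date; B is treated as recorded April 18, 2015, the work-commencement date; C relates back to February 15, 2016 (work commenced).
F is an owners-association assessment lien, so it outranks all other liens regardless of date.
Ordering the rest by effective date: D (May 4, 2014), A (September 11, 2014), G (January 24, 2015), B (April 18, 2015), E (August 3, 2015), C (February 15, 2016).
Because D would otherwise rank above B, the subordination swaps them.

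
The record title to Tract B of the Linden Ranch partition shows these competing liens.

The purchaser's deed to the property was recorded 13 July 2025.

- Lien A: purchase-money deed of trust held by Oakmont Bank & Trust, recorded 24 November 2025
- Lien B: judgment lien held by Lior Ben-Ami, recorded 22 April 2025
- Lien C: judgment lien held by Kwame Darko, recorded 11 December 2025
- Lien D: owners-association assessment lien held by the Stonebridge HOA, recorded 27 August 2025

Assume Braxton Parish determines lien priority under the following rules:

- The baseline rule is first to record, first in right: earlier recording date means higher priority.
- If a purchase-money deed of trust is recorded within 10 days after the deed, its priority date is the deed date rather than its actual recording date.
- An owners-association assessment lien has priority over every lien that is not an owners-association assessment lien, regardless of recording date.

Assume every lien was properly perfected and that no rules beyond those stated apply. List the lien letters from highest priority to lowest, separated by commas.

D, B, A, C

Effective dates after the stated exceptions: A missed the 10-day window (134 days after the deed), so its recording date stands.
As an owners-association assessment lien, D is senior to every other lien.
The other liens, earliest effective date first: B (22 April 2025), A (24 November 2025), C (11 December 2025).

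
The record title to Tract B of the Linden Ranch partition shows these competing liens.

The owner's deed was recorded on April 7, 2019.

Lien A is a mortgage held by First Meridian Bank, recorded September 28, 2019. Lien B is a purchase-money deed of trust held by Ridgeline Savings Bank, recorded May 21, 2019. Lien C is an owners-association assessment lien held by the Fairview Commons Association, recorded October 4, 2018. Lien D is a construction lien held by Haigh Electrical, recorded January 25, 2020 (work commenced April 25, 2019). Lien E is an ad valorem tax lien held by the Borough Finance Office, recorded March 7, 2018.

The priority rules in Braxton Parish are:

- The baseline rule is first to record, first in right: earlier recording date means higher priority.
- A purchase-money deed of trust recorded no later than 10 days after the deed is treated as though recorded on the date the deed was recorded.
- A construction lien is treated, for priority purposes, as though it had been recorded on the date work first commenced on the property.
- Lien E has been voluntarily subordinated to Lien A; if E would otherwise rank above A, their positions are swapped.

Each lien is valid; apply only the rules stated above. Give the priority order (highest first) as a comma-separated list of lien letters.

First, effective dates: B was recorded 44 days after the deed, outside the 10-day window, so it keeps its recording date; D relates back to April 25, 2019 (work commenced).
By effective date, earliest first: E (March 7, 2018), C (October 4, 2018), D (April 25, 2019), B (May 21, 2019), A (September 28, 2019).
The subordination applies — E was senior to A — so E and A swap.

A, C, D, B, E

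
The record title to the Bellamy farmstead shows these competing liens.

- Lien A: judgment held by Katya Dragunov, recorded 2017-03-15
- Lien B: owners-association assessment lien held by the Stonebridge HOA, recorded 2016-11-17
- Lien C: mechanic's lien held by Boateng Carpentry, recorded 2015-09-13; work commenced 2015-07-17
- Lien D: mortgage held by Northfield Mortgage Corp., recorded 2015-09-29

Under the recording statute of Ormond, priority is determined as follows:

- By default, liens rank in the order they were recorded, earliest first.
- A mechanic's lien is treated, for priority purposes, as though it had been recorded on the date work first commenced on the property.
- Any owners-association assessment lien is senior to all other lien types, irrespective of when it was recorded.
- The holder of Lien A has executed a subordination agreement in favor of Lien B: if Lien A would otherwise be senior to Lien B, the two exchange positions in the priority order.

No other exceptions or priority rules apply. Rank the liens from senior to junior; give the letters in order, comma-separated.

First, effective dates: C's effective date is 2015-07-17, when work began.
B is an owners-association assessment lien and takes priority over every other lien.
The other liens, earliest effective date first: C (2015-07-17), D (2015-09-29), A (2017-03-15).
Since A is not senior to B, the subordination leaves the order unchanged.

B, C, D, A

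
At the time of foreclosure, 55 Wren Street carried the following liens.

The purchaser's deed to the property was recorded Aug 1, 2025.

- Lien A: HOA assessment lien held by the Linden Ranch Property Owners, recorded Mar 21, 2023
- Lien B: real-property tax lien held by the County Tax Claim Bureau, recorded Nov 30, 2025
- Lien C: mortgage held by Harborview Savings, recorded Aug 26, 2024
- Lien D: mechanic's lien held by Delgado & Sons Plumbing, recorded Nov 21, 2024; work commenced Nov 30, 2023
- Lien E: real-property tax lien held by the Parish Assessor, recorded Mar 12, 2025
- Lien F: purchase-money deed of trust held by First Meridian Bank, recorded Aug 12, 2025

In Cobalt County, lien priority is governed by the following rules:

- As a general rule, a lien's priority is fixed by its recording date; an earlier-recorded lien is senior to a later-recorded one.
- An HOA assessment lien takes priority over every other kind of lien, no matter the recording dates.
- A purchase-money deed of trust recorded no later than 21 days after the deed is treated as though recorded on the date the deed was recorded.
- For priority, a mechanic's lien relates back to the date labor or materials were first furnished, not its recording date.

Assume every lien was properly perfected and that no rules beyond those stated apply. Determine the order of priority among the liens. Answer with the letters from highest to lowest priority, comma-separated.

A, D, C, E, F, B

Effective dates after the stated exceptions: D is treated as recorded Nov 30, 2023, the work-commencement date; F relates back to the deed date Aug 1, 2025.
A, as an HOA assessment lien, has superpriority and ranks first.
The other liens, earliest effective date first: D (Nov 30, 2023), C (Aug 26, 2024), E (Mar 12, 2025), F (Aug 1, 2025), B (Nov 30, 2025).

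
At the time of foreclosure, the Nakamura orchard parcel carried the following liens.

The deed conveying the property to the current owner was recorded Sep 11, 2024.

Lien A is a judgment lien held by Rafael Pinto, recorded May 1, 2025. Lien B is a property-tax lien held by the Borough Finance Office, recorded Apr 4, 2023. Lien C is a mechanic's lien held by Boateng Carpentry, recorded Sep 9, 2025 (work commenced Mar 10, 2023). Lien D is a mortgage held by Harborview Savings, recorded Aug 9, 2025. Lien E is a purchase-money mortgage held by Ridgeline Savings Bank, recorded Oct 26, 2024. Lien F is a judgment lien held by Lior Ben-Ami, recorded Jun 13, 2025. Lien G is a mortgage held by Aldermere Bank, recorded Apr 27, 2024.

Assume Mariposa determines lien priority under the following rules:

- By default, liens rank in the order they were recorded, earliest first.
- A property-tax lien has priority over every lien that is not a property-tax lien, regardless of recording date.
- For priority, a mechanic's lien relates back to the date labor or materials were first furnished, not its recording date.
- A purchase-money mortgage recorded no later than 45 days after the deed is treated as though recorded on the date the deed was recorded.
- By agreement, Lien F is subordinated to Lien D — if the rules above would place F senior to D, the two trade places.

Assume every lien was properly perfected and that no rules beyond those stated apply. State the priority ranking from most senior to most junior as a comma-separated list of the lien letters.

B, C, G, E, A, D, F

Effective dates after the stated exceptions: C's effective date is Mar 10, 2023, when work began; E was recorded within the 45-day window, so its effective date is the deed date Sep 11, 2024.
B, as a property-tax lien, has superpriority and ranks first.
Ordering the rest by effective date: C (Mar 10, 2023), G (Apr 27, 2024), E (Sep 11, 2024), A (May 1, 2025), F (Jun 13, 2025), D (Aug 9, 2025).
F would otherwise be senior to D, so under the subordination agreement F and D exchange positions.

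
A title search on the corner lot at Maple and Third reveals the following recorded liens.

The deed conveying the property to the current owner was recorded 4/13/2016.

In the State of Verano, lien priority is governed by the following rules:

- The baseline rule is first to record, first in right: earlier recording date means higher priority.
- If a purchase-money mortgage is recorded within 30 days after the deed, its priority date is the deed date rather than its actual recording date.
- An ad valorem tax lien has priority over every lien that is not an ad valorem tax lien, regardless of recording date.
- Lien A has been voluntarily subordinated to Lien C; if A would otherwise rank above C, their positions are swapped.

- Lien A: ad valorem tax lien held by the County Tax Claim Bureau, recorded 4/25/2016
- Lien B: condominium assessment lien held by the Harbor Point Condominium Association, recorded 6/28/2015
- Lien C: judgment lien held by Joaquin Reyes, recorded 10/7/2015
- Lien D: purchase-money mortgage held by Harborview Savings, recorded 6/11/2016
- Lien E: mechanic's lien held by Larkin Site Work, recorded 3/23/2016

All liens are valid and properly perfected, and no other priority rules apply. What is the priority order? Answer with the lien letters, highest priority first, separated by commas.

Effective dates: D missed the 30-day window (59 days after the deed), so its recording date stands.
A is an ad valorem tax lien and takes priority over every other lien.
Ordering the rest by effective date: B (6/28/2015), C (10/7/2015), E (3/23/2016), D (6/11/2016).
Because A would otherwise rank above C, the subordination swaps them.

C, B, A, E, D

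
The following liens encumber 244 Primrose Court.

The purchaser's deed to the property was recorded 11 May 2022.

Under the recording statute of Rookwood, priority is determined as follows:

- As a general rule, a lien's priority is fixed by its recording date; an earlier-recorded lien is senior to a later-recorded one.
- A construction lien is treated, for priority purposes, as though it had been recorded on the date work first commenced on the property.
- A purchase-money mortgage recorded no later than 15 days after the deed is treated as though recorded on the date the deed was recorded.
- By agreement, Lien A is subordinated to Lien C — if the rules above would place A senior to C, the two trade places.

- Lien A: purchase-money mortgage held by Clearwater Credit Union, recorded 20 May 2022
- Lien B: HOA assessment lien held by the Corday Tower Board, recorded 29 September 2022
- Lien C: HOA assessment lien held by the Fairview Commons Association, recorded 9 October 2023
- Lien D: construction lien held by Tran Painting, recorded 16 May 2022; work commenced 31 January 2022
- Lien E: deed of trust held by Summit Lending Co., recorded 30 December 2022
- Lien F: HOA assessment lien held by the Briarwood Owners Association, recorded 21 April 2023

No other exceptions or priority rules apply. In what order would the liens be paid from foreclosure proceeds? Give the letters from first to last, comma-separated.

Effective dates: A relates back to the deed date 11 May 2022; D relates back to 31 January 2022 (work commenced).
By effective date: D (31 January 2022), A (11 May 2022), B (29 September 2022), E (30 December 2022), F (21 April 2023), C (9 October 2023).
A is senior to C before the subordination, so the two trade places.

D, C, B, E, F, A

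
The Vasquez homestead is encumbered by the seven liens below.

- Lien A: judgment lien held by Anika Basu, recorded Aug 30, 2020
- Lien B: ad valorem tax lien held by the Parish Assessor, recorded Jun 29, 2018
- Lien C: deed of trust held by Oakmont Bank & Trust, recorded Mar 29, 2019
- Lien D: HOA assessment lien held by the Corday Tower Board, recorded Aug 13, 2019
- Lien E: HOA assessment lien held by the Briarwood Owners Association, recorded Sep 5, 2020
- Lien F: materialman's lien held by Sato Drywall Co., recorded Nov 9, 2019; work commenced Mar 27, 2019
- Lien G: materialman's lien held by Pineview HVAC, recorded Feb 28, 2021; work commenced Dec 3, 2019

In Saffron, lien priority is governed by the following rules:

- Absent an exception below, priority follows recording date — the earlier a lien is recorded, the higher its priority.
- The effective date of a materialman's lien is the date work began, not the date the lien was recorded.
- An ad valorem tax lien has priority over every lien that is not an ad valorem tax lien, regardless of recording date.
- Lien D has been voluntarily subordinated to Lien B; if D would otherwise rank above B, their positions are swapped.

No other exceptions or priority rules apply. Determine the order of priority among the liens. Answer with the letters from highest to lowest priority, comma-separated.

Effective dates after the stated exceptions: F's effective date is Mar 27, 2019, when work began; G's effective date is Dec 3, 2019, when work began.
As an ad valorem tax lien, B is senior to every other lien.
Ordering the rest by effective date: F (Mar 27, 2019), C (Mar 29, 2019), D (Aug 13, 2019), G (Dec 3, 2019), A (Aug 30, 2020), E (Sep 5, 2020).
D is already junior to B, so the subordination agreement changes nothing.

B, F, C, D, G, A, E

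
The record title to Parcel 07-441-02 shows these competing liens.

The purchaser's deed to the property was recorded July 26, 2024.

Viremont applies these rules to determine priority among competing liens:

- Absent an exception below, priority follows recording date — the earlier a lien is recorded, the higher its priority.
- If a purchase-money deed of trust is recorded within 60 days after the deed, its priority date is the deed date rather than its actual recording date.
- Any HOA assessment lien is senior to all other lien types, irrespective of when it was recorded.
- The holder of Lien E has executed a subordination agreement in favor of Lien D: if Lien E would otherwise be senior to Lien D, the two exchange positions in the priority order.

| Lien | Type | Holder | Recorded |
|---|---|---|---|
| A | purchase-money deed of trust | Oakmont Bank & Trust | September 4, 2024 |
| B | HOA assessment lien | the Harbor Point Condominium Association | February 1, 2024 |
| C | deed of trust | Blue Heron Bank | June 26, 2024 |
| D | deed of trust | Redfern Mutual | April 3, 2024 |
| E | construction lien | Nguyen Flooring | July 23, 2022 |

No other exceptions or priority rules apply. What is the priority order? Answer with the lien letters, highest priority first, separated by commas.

B, D, E, C, A

First, effective dates: A was recorded within the 60-day window, so its effective date is the deed date July 26, 2024.
B is an HOA assessment lien and takes priority over every other lien.
Ordering the rest by effective date: E (July 23, 2022), D (April 3, 2024), C (June 26, 2024), A (July 26, 2024).
E is senior to D before the subordination, so the two trade places.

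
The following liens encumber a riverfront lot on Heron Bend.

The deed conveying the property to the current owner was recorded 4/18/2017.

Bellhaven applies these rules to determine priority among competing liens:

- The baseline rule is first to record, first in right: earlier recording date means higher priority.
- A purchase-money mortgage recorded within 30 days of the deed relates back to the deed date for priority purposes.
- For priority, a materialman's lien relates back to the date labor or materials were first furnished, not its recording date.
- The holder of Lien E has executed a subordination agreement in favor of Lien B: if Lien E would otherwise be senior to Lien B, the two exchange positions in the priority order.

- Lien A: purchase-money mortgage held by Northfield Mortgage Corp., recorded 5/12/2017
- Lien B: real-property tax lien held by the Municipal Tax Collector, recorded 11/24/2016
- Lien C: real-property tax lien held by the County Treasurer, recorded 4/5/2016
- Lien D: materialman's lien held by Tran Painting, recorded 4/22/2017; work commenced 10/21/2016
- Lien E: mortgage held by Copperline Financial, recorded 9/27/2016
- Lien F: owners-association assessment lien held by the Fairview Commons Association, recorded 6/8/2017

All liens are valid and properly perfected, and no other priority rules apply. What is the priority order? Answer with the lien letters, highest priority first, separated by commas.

Effective dates: A was recorded within the 30-day window, so its effective date is the deed date 4/18/2017; D is treated as recorded 10/21/2016, the work-commencement date.
Sorted by effective date: C (4/5/2016), E (9/27/2016), D (10/21/2016), B (11/24/2016), A (4/18/2017), F (6/8/2017).
Because E would otherwise rank above B, the subordination swaps them.

C, B, D, E, A, F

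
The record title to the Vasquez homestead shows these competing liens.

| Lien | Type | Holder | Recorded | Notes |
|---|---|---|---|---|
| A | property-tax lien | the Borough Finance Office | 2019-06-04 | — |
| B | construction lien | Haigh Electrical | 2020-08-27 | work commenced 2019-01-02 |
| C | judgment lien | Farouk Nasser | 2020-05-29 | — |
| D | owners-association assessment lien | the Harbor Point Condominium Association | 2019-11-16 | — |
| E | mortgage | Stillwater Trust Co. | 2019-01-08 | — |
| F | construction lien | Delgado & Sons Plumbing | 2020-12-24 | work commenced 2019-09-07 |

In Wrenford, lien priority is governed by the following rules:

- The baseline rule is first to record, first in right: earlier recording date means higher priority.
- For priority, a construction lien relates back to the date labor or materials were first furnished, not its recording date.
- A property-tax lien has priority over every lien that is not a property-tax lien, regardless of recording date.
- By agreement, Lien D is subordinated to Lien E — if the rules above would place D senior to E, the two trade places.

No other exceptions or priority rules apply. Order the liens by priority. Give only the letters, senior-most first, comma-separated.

Adjusting effective dates: B's effective date is 2019-01-02, when work began; F is treated as recorded 2019-09-07, the work-commencement date.
As a property-tax lien, A is senior to every other lien.
Remaining liens by effective date: B (2019-01-02), E (2019-01-08), F (2019-09-07), D (2019-11-16), C (2020-05-29).
D already ranks below E; the subordination has no effect.

A, B, E, F, D, C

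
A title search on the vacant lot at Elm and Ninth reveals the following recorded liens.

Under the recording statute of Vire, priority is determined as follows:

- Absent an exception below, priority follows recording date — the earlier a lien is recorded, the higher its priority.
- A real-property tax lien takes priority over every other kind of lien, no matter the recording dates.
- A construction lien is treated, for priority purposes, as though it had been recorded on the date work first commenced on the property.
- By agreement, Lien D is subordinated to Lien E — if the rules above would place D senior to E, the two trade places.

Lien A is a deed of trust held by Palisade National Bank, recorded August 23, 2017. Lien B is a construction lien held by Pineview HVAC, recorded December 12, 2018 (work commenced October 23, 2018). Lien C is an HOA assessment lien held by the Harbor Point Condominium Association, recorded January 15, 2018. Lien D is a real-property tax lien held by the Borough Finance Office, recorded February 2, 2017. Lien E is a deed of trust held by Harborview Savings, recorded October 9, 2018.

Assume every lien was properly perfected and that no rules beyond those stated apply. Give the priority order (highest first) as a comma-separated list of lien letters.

Adjusting effective dates: B relates back to October 23, 2018 (work commenced).
D is a real-property tax lien and takes priority over every other lien.
Remaining liens by effective date: A (August 23, 2017), C (January 15, 2018), E (October 9, 2018), B (October 23, 2018).
Because D would otherwise rank above E, the subordination swaps them.

E, A, C, D, B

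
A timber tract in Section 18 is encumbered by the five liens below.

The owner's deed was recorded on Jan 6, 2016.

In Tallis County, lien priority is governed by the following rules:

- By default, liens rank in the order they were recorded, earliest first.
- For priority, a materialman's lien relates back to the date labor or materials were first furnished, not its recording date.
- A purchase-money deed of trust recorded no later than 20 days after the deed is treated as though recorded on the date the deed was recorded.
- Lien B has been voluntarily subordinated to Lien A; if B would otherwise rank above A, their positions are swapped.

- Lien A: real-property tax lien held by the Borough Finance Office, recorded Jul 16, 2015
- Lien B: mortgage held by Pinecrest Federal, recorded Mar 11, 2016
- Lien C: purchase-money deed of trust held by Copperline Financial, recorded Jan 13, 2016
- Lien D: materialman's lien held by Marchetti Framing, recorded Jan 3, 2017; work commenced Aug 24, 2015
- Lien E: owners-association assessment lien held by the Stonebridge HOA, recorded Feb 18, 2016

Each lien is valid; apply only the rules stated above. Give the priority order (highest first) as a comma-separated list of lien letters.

A, D, C, E, B

Adjusting effective dates: C was recorded within the 20-day window, so its effective date is the deed date Jan 6, 2016; D is treated as recorded Aug 24, 2015, the work-commencement date.
By effective date, earliest first: A (Jul 16, 2015), D (Aug 24, 2015), C (Jan 6, 2016), E (Feb 18, 2016), B (Mar 11, 2016).
B already ranks below A; the subordination has no effect.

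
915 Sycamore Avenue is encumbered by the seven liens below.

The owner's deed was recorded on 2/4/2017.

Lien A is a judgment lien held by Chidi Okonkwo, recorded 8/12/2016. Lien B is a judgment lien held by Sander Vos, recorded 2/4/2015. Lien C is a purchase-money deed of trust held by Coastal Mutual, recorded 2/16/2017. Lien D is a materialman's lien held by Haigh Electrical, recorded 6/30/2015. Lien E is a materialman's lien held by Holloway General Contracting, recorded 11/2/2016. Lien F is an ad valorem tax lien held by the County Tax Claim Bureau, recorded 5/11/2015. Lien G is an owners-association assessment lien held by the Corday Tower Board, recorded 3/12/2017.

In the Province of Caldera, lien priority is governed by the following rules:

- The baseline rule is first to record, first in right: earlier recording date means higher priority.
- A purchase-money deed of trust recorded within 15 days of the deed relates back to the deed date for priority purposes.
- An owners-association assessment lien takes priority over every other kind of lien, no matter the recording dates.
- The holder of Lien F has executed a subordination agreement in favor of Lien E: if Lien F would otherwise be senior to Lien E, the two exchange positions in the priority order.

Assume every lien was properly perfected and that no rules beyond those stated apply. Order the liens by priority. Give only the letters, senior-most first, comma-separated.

Effective dates: C relates back to the deed date 2/4/2017.
As an owners-association assessment lien, G is senior to every other lien.
Among the remaining liens, by effective date: B (2/4/2015), F (5/11/2015), D (6/30/2015), A (8/12/2016), E (11/2/2016), C (2/4/2017).
F is senior to E before the subordination, so the two trade places.

G, B, E, D, A, F, C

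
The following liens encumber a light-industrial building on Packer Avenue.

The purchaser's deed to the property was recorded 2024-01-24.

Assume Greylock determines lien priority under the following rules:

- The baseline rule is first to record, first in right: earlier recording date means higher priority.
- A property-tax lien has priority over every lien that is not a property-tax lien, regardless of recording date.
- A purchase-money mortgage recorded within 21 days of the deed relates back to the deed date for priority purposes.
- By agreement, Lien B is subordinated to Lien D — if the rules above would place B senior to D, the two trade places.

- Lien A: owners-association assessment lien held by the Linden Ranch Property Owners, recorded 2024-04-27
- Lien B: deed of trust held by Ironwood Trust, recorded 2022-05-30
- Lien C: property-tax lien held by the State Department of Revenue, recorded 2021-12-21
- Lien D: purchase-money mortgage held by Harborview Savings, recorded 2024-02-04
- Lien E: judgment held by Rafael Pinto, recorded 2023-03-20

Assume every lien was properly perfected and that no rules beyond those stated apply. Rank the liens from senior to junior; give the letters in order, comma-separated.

Adjusting effective dates: D relates back to the deed date 2024-01-24.
C, as a property-tax lien, has superpriority and ranks first.
Among the remaining liens, by effective date: B (2022-05-30), E (2023-03-20), D (2024-01-24), A (2024-04-27).
The subordination applies — B was senior to D — so B and D swap.

C, D, E, B, A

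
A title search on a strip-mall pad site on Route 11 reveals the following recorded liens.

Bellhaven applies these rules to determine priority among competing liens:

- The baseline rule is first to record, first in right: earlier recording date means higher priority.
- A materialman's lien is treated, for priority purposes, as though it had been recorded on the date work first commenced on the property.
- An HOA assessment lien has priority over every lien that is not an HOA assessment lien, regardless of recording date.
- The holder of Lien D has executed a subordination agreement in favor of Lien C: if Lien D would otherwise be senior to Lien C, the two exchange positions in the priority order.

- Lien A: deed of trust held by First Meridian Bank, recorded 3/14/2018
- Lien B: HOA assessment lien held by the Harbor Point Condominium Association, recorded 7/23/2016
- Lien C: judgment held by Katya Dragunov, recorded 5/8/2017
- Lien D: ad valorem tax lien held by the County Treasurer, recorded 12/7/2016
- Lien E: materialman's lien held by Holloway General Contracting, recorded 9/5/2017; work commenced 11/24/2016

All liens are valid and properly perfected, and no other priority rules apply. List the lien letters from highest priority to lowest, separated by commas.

First, effective dates: E's effective date is 11/24/2016, when work began.
B, as an HOA assessment lien, has superpriority and ranks first.
Ordering the rest by effective date: E (11/24/2016), D (12/7/2016), C (5/8/2017), A (3/14/2018).
D would otherwise be senior to C, so under the subordination agreement D and C exchange positions.

B, E, C, D, A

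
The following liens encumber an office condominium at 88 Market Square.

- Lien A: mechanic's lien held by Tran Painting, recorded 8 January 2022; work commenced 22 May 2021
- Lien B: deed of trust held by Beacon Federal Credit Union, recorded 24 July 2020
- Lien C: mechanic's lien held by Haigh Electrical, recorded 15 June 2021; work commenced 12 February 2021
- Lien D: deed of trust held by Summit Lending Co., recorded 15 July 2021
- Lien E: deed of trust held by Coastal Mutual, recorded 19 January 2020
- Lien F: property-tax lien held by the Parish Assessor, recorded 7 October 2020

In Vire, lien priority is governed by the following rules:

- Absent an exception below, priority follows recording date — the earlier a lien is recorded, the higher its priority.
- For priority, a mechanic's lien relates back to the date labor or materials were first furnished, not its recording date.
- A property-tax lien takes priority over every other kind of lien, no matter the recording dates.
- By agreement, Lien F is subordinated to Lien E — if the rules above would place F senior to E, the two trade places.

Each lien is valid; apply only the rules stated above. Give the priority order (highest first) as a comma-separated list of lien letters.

E, F, B, C, A, D

Effective dates after the stated exceptions: A's effective date is 22 May 2021, when work began; C is treated as recorded 12 February 2021, the work-commencement date.
F, as a property-tax lien, has superpriority and ranks first.
Ordering the rest by effective date: E (19 January 2020), B (24 July 2020), C (12 February 2021), A (22 May 2021), D (15 July 2021).
The subordination applies — F was senior to E — so F and E swap.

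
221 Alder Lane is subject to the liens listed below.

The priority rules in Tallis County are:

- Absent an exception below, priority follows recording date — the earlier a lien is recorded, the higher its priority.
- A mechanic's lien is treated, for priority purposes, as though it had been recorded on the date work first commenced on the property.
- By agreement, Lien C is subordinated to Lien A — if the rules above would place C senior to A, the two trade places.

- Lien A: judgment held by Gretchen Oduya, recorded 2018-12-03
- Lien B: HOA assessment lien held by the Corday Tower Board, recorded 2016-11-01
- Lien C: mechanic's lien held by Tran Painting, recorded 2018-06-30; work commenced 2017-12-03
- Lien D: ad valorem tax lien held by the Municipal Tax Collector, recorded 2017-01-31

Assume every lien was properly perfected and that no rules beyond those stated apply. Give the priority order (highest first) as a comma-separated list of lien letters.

B, D, A, C

Effective dates after the stated exceptions: C's effective date is 2017-12-03, when work began.
By effective date, earliest first: B (2016-11-01), D (2017-01-31), C (2017-12-03), A (2018-12-03).
The subordination applies — C was senior to A — so C and A swap.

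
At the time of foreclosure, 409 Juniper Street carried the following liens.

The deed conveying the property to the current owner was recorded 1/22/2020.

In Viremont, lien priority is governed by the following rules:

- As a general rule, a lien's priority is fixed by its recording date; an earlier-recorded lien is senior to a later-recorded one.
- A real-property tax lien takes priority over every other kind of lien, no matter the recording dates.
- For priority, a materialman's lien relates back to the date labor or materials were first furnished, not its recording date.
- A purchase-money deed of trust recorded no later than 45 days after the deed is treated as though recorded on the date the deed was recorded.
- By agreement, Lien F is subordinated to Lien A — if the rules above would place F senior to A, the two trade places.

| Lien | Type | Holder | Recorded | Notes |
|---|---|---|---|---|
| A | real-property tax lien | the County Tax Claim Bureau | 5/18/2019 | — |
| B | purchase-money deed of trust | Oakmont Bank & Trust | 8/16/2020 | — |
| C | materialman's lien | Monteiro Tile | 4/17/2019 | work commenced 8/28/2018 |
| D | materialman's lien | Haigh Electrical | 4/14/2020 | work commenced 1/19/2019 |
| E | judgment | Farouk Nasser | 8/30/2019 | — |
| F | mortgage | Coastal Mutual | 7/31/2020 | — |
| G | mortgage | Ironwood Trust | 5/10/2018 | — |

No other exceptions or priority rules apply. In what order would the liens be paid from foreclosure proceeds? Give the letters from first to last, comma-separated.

Effective dates: B was recorded 207 days after the deed — beyond 45 days — so no relation-back applies; C relates back to 8/28/2018 (work commenced); D relates back to 1/19/2019 (work commenced).
A is a real-property tax lien and takes priority over every other lien.
Remaining liens by effective date: G (5/10/2018), C (8/28/2018), D (1/19/2019), E (8/30/2019), F (7/31/2020), B (8/16/2020).
F is already junior to A, so the subordination agreement changes nothing.

A, G, C, D, E, F, B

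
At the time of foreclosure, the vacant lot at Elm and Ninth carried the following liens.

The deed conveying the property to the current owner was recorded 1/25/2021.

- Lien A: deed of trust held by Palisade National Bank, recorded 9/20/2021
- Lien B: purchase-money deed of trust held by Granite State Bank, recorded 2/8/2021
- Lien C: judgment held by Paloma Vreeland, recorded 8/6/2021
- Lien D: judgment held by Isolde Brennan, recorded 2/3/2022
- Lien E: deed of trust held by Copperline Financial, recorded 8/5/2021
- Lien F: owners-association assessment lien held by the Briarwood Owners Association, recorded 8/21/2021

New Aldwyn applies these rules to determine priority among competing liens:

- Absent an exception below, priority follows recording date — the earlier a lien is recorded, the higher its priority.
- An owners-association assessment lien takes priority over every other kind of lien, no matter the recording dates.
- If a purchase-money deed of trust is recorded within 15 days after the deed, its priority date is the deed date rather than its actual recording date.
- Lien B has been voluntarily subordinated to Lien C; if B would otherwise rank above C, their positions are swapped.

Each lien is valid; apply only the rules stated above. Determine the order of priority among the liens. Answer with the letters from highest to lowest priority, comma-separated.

F, C, E, B, A, D

Effective dates after the stated exceptions: B was recorded within the 15-day window, so its effective date is the deed date 1/25/2021.
F is an owners-association assessment lien and takes priority over every other lien.
The other liens, earliest effective date first: B (1/25/2021), E (8/5/2021), C (8/6/2021), A (9/20/2021), D (2/3/2022).
B is senior to C before the subordination, so the two trade places.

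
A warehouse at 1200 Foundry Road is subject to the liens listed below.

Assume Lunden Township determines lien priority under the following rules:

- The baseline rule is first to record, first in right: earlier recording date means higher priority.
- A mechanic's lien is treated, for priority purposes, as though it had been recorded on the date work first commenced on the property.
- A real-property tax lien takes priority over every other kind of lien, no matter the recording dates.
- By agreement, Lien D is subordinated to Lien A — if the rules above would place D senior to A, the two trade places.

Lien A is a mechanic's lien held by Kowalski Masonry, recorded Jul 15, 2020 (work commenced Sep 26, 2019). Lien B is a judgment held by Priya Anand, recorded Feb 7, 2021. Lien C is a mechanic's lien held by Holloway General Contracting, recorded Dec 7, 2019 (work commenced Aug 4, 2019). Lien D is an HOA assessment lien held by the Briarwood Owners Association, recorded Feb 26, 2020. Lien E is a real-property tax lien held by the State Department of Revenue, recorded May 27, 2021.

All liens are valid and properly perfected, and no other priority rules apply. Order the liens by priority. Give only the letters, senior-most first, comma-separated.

First, effective dates: A relates back to Sep 26, 2019 (work commenced); C's effective date is Aug 4, 2019, when work began.
As a real-property tax lien, E is senior to every other lien.
Among the remaining liens, by effective date: C (Aug 4, 2019), A (Sep 26, 2019), D (Feb 26, 2020), B (Feb 7, 2021).
Since D is not senior to A, the subordination leaves the order unchanged.

E, C, A, D, B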